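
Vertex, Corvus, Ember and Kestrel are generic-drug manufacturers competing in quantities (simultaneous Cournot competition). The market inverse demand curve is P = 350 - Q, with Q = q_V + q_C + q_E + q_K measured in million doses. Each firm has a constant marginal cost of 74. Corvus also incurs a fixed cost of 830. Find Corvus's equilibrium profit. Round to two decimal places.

2217.04

A representative firm's profit is π_i = q_i(350 - Q) - 74q_i.
Setting ∂π_i/∂q_i = 0 with rivals' quantities fixed: 276 - 2q_i - Σ_{j≠i} q_j = 0.
With identical firms every q_j equals q_i, so Σ_{j≠i} q_j = 3q_i and 276 = 5q_i, giving q_i = 276/5.
Price P = 350 - 1104/5 = 646/5.
Corvus's profit: (646/5 - 74)·(276/5) - 830 = 2217.0400.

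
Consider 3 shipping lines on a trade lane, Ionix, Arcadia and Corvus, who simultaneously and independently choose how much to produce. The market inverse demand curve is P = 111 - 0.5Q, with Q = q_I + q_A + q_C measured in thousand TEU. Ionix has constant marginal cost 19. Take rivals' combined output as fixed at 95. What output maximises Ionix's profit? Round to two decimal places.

44.50

With rivals' combined output fixed at 95, Ionix's profit is π_I = (111 - (1/2)·95 - (1/2)q_I)q_I - (19q_I) = (127/2 - (1/2)q_I)q_I - (19q_I).
∂π_I/∂q_I = 89/2 - q_I = 0, so q_I = 89/2.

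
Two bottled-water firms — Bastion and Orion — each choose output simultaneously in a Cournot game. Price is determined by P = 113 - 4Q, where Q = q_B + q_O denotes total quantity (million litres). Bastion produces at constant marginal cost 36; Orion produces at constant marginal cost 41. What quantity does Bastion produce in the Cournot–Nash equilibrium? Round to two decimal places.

6.83

Bastion's profit: π_B = (113 - 4Q)q_B - (36q_B). Setting ∂π_B/∂q_B = 0: 77 - 8q_B - 4(q_O) = 0.
Orion's profit: π_O = (113 - 4Q)q_O - (41q_O). Setting ∂π_O/∂q_O = 0: 72 - 8q_O - 4(q_B) = 0.
Best responses: q_B = (77 - 4q_O)/8, q_O = (72 - 4q_B)/8.
Solving the pair: q_B = 41/6, q_O = 67/12.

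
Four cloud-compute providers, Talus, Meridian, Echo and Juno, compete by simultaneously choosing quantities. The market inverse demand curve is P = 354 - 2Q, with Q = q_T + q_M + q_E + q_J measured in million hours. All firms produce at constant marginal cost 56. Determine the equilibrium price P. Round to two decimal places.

Each firm earns π_i = (354 - 2Q)q_i - 56q_i.
First-order condition (treating rivals' output as given): 298 - 4q_i - 2·Σ_{j≠i} q_j = 0.
By symmetry each firm produces the same amount; substituting Σ_{j≠i} q_j = 3q_i yields q_i = 298/10 = 149/5.
Total output Q = 596/5, so price P = 354 - 2·(596/5) = 578/5.

115.60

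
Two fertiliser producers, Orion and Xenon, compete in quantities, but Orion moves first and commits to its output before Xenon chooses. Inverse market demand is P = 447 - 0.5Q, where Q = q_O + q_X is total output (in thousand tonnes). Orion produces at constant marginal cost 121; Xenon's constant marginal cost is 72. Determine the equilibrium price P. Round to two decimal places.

The follower Xenon best-responds to any q_O: π_X = (447 - 0.5Q)q_X - 72q_X.
Setting the follower's marginal profit to zero, 375 - (1/2)q_O - q_X = 0, i.e. q_X = (375 - (1/2)q_O).
The leader anticipates this reaction. Substituting into P = 447 - 0.5Q gives P = 519/2 - (1/4)q_O, so π_O = (519/2 - (1/4)q_O)q_O - 121q_O.
The leader's first-order condition 277/2 - (1/2)q_O = 0 yields q_O = 277.
Then q_X = (375 - (1/2)·277) = 473/2.
Total output Q = 1027/2, so price P = 447 - (1/2)·(1027/2) = 761/4.

190.25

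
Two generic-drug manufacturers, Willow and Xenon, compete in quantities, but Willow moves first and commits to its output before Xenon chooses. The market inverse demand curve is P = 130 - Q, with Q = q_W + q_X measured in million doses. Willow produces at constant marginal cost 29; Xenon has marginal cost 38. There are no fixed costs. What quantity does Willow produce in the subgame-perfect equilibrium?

Solve by backward induction. Given q_W, the follower Xenon maximises π_X = (130 - q_W - q_X)q_X - 38q_X.
Setting the follower's marginal profit to zero, 92 - q_W - 2q_X = 0, i.e. q_X = (92 - q_W)/2.
The leader anticipates this reaction. Substituting into P = 130 - Q gives P = 84 - (1/2)q_W, so π_W = (84 - (1/2)q_W)q_W - 29q_W.
Leader FOC: 55 - q_W = 0, so q_W = 55.
Then q_X = (92 - 55)/2 = 37/2.

55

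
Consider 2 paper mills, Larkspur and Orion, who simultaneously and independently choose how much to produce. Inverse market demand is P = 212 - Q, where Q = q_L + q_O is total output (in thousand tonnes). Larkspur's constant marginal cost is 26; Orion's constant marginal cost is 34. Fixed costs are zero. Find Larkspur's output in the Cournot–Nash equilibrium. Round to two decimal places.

Larkspur's profit: π_L = (212 - Q)q_L - (26q_L). Setting ∂π_L/∂q_L = 0: 186 - 2q_L - (q_O) = 0.
Orion's profit: π_O = (212 - Q)q_O - (34q_O). Setting ∂π_O/∂q_O = 0: 178 - 2q_O - (q_L) = 0.
So q_L = (186 - q_O)/2 and q_O = (178 - q_L)/2.
Solving the pair: q_L = 194/3, q_O = 170/3.

64.67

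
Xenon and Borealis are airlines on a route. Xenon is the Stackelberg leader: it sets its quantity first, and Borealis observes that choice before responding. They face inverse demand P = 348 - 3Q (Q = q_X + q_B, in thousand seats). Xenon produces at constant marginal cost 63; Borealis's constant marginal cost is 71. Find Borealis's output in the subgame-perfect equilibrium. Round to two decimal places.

The follower Borealis best-responds to any q_X: π_B = (348 - 3Q)q_B - 71q_B.
Setting the follower's marginal profit to zero, 277 - 3q_X - 6q_B = 0, i.e. q_B = (277 - 3q_X)/6.
Xenon substitutes q_B(q_X) into its own profit: π_X = q_X(348 - 3q_X - (277 - 3q_X)/2) - 63q_X = (419/2 - (3/2)q_X)q_X - 63q_X.
Leader FOC: 293/2 - 3q_X = 0, so q_X = 293/6.
Then q_B = (277 - 3·(293/6))/6 = 87/4.

21.75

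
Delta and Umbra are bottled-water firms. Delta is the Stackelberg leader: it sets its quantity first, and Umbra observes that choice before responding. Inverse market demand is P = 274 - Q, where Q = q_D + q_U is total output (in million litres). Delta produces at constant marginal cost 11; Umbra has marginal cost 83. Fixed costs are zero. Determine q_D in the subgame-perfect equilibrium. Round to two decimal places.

167.50

The follower Umbra best-responds to any q_D: π_U = (274 - Q)q_U - 83q_U.
∂π_U/∂q_U = 191 - q_D - 2q_U = 0 gives the reaction function q_U = (191 - q_D)/2.
The leader anticipates this reaction. Substituting into P = 274 - Q gives P = 357/2 - (1/2)q_D, so π_D = (357/2 - (1/2)q_D)q_D - 11q_D.
Leader FOC: 335/2 - q_D = 0, so q_D = 335/2.
Then q_U = (191 - 335/2)/2 = 47/4.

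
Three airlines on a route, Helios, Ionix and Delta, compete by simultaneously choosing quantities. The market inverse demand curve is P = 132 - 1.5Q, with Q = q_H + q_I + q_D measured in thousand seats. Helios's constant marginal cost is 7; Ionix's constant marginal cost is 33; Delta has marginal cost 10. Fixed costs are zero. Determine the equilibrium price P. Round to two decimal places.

Helios's profit: π_H = (132 - 1.5Q)q_H - (7q_H). Setting ∂π_H/∂q_H = 0: 125 - 3q_H - (3/2)(q_I + q_D) = 0.
Ionix's profit: π_I = (132 - 1.5Q)q_I - (33q_I). Setting ∂π_I/∂q_I = 0: 99 - 3q_I - (3/2)(q_H + q_D) = 0.
Delta's profit: π_D = (132 - 1.5Q)q_D - (10q_D). Setting ∂π_D/∂q_D = 0: 122 - 3q_D - (3/2)(q_H + q_I) = 0.
Adding the 3 first-order conditions: 346 − 6Q = 0, so Q = 173/3.
Back-substituting: q_H = (125 − 173/2)/(3/2) = 77/3, q_I = (99 − 173/2)/(3/2) = 25/3, q_D = (122 − 173/2)/(3/2) = 71/3.
Total output Q = 173/3, so price P = 132 - (3/2)·(173/3) = 91/2.

45.50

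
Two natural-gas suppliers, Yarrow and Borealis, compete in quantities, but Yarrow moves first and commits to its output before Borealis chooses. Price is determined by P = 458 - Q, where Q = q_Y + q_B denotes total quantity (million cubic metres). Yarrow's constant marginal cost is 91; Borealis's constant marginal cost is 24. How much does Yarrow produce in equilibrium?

The follower Borealis best-responds to any q_Y: π_B = (458 - Q)q_B - 24q_B.
Setting the follower's marginal profit to zero, 434 - q_Y - 2q_B = 0, i.e. q_B = (434 - q_Y)/2.
Yarrow substitutes q_B(q_Y) into its own profit: π_Y = q_Y(458 - q_Y - (434 - q_Y)/2) - 91q_Y = (241 - (1/2)q_Y)q_Y - 91q_Y.
Maximising: ∂π_Y/∂q_Y = 150 - q_Y = 0, giving q_Y = 150.
Then q_B = (434 - 150)/2 = 142.

150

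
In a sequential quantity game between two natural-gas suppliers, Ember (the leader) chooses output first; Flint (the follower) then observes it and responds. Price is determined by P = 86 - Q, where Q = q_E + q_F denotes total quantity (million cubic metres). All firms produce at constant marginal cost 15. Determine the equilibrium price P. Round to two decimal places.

32.75

The follower Flint best-responds to any q_E: π_F = (86 - Q)q_F - 15q_F.
∂π_F/∂q_F = 71 - q_E - 2q_F = 0 gives the reaction function q_F = (71 - q_E)/2.
The leader anticipates this reaction. Substituting into P = 86 - Q gives P = 101/2 - (1/2)q_E, so π_E = (101/2 - (1/2)q_E)q_E - 15q_E.
Maximising: ∂π_E/∂q_E = 71/2 - q_E = 0, giving q_E = 71/2.
Then q_F = (71 - 71/2)/2 = 71/4.
Total output Q = 213/4, so price P = 86 - 213/4 = 131/4.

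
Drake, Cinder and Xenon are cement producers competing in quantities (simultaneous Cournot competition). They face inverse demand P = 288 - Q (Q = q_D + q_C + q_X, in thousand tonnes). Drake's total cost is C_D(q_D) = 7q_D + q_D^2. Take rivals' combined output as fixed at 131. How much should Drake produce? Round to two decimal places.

With rivals' combined output fixed at 131, Drake's profit is π_D = (288 - 131 - q_D)q_D - (7q_D + q_D²) = (157 - q_D)q_D - (7q_D + q_D²).
∂π_D/∂q_D = 150 - 4q_D = 0, so q_D = 75/2.

37.50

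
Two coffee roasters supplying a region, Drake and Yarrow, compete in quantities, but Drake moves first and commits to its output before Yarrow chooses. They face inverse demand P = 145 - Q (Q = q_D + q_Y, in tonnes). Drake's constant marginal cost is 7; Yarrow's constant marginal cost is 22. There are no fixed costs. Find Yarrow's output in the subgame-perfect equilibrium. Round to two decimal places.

23.25

Solve by backward induction. Given q_D, the follower Yarrow maximises π_Y = (145 - q_D - q_Y)q_Y - 22q_Y.
∂π_Y/∂q_Y = 123 - q_D - 2q_Y = 0 gives the reaction function q_Y = (123 - q_D)/2.
Drake substitutes q_Y(q_D) into its own profit: π_D = q_D(145 - q_D - (123 - q_D)/2) - 7q_D = (167/2 - (1/2)q_D)q_D - 7q_D.
Leader FOC: 153/2 - q_D = 0, so q_D = 153/2.
Then q_Y = (123 - 153/2)/2 = 93/4.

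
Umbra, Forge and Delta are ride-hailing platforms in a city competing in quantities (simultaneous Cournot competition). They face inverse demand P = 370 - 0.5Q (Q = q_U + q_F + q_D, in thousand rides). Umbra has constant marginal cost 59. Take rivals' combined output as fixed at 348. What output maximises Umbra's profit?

With rivals' combined output fixed at 348, Umbra's profit is π_U = (370 - (1/2)·348 - (1/2)q_U)q_U - (59q_U) = (196 - (1/2)q_U)q_U - (59q_U).
∂π_U/∂q_U = 137 - q_U = 0, so q_U = 137.

137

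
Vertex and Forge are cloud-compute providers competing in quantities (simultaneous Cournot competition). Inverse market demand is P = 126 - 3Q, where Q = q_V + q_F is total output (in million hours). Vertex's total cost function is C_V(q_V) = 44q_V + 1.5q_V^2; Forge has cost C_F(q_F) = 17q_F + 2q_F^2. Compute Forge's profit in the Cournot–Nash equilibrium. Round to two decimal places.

411.69

Vertex's profit: π_V = (126 - 3Q)q_V - (44q_V + (3/2)q_V²). Setting ∂π_V/∂q_V = 0: 82 - 9q_V - 3(q_F) = 0.
Forge's first-order condition: 109 - 10q_F - 3(q_V) = 0.
Best responses: q_V = (82 - 3q_F)/9, q_F = (109 - 3q_V)/10.
Solving the pair: q_V = 493/81, q_F = 245/27.
Price P = 126 - 3·(1228/81) = 80.5185.
Forge's profit: 80.5185·(245/27) - 17·(245/27) - 2(245/27)² = 411.6941.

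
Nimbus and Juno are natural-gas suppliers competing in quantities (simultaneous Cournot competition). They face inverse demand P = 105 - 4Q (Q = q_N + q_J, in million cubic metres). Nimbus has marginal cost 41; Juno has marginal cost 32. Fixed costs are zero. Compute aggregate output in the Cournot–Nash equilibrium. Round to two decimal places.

11.42

Nimbus's profit: π_N = (105 - 4Q)q_N - (41q_N). Setting ∂π_N/∂q_N = 0: 64 - 8q_N - 4(q_J) = 0.
Juno's first-order condition: 73 - 8q_J - 4(q_N) = 0.
Best responses: q_N = (64 - 4q_J)/8, q_J = (73 - 4q_N)/8.
Solving the pair: q_N = 55/12, q_J = 41/6.
Total output Q = 55/12 + 41/6 = 137/12.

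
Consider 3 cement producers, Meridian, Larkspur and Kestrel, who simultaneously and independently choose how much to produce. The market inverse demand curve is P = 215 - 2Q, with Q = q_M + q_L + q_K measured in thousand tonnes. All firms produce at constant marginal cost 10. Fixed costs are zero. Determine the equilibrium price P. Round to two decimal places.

61.25

A representative firm's profit is π_i = q_i(215 - 2Q) - 10q_i.
Setting ∂π_i/∂q_i = 0 with rivals' quantities fixed: 205 - 4q_i - 2·Σ_{j≠i} q_j = 0.
With identical firms every q_j equals q_i, so Σ_{j≠i} q_j = 2q_i and 205 = 8q_i, giving q_i = 205/8.
Total output Q = 615/8, so price P = 215 - 2·(615/8) = 245/4.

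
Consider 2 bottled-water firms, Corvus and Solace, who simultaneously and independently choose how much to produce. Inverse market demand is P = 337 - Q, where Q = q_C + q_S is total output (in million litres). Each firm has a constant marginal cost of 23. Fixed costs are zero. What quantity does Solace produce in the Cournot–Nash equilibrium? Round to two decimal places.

A representative firm's profit is π_i = q_i(337 - Q) - 23q_i.
First-order condition (treating rivals' output as given): 314 - 2q_i - q_j = 0.
By symmetry each firm produces the same amount; substituting q_j = q_i yields q_i = 314/3.

104.67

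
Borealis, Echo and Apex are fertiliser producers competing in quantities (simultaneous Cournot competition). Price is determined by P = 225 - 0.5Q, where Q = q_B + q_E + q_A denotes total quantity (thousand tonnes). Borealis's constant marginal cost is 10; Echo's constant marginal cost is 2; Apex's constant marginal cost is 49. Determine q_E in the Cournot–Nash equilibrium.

139

Borealis's profit: π_B = (225 - 0.5Q)q_B - (10q_B). Setting ∂π_B/∂q_B = 0: 215 - q_B - (1/2)(q_E + q_A) = 0.
Echo's profit: π_E = (225 - 0.5Q)q_E - (2q_E). Setting ∂π_E/∂q_E = 0: 223 - q_E - (1/2)(q_B + q_A) = 0.
Apex's first-order condition: 176 - q_A - (1/2)(q_B + q_E) = 0.
Summing all 3 equations gives 614 − 2Q = 0, hence Q = 307.
Back-substituting: q_B = (215 − 307/2)/(1/2) = 123, q_E = (223 − 307/2)/(1/2) = 139, q_A = (176 − 307/2)/(1/2) = 45.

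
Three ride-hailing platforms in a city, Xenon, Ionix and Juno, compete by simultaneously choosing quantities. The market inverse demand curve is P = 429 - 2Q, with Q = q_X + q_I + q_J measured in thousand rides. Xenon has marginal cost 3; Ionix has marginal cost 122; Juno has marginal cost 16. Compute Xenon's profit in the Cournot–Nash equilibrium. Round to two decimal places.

9730.13

Xenon's profit: π_X = (429 - 2Q)q_X - (3q_X). Setting ∂π_X/∂q_X = 0: 426 - 4q_X - 2(q_I + q_J) = 0.
Ionix's first-order condition: 307 - 4q_I - 2(q_X + q_J) = 0.
Juno's first-order condition: 413 - 4q_J - 2(q_X + q_I) = 0.
Adding the 3 conditions: 1146 − 4Q − 4Q = 0, i.e. Q = 573/4.
Back-substituting: q_X = (426 − 573/2)/2 = 279/4, q_I = (307 − 573/2)/2 = 41/4, q_J = (413 − 573/2)/2 = 253/4.
Price P = 429 - 2·(573/4) = 285/2.
Xenon's profit: (285/2 - 3)·(279/4) = 9730.1250.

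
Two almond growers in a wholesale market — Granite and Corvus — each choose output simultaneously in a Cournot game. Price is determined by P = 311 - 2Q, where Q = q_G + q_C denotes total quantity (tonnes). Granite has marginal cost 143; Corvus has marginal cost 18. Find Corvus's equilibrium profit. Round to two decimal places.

9706.89

Granite's profit: π_G = (311 - 2Q)q_G - (143q_G). Setting ∂π_G/∂q_G = 0: 168 - 4q_G - 2(q_C) = 0.
Corvus's first-order condition: 293 - 4q_C - 2(q_G) = 0.
Rearranging gives the reaction functions q_G = (168 - 2q_C)/4 and q_C = (293 - 2q_G)/4.
Solving the pair: q_G = 43/6, q_C = 209/3.
Price P = 311 - 2·(461/6) = 472/3.
Corvus's profit: (472/3 - 18)·(209/3) = 9706.8889.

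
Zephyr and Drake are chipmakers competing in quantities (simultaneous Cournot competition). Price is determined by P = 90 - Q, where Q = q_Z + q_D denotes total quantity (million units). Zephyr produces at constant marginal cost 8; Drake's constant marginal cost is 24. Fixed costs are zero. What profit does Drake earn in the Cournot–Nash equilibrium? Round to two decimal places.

277.78

Zephyr's profit: π_Z = (90 - Q)q_Z - (8q_Z). Setting ∂π_Z/∂q_Z = 0: 82 - 2q_Z - (q_D) = 0.
Drake's first-order condition: 66 - 2q_D - (q_Z) = 0.
Best responses: q_Z = (82 - q_D)/2, q_D = (66 - q_Z)/2.
Solving the pair: q_Z = 98/3, q_D = 50/3.
Price P = 90 - 148/3 = 122/3.
Drake's profit: (122/3 - 24)·(50/3) = 277.7778.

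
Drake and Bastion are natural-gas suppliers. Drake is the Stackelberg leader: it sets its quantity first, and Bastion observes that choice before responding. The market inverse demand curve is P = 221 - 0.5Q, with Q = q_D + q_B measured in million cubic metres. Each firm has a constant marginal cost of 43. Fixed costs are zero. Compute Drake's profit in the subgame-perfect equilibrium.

7921

The follower Bastion best-responds to any q_D: π_B = (221 - 0.5Q)q_B - 43q_B.
∂π_B/∂q_B = 178 - (1/2)q_D - q_B = 0 gives the reaction function q_B = (178 - (1/2)q_D).
Drake substitutes q_B(q_D) into its own profit: π_D = q_D(221 - (1/2)q_D - (178 - (1/2)q_D)/2) - 43q_D = (132 - (1/4)q_D)q_D - 43q_D.
Maximising: ∂π_D/∂q_D = 89 - (1/2)q_D = 0, giving q_D = 178.
Then q_B = (178 - (1/2)·178) = 89.
Price P = 221 - (1/2)·267 = 175/2.
Drake's profit: (175/2 - 43)·178 = 7921.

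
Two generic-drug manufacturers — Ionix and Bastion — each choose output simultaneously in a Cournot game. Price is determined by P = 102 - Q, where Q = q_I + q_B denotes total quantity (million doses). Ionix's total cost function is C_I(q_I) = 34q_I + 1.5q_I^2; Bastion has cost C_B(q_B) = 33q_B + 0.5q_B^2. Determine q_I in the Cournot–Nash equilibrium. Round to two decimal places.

9.64

Ionix's profit: π_I = (102 - Q)q_I - (34q_I + (3/2)q_I²). Setting ∂π_I/∂q_I = 0: 68 - 5q_I - (q_B) = 0.
Bastion's first-order condition: 69 - 3q_B - (q_I) = 0.
Rearranging gives the reaction functions q_I = (68 - q_B)/5 and q_B = (69 - q_I)/3.
Solving the pair: q_I = 135/14, q_B = 277/14.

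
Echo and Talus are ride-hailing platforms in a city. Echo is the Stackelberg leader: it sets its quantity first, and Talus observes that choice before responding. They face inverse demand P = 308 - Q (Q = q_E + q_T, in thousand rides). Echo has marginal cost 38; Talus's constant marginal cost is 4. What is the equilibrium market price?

Solve by backward induction. Given q_E, the follower Talus maximises π_T = (308 - q_E - q_T)q_T - 4q_T.
Follower FOC: 304 - q_E - 2q_T = 0, so q_T(q_E) = (304 - q_E)/2.
The leader anticipates this reaction. Substituting into P = 308 - Q gives P = 156 - (1/2)q_E, so π_E = (156 - (1/2)q_E)q_E - 38q_E.
Leader FOC: 118 - q_E = 0, so q_E = 118.
Then q_T = (304 - 118)/2 = 93.
Total output Q = 211, so price P = 308 - 211 = 97.

97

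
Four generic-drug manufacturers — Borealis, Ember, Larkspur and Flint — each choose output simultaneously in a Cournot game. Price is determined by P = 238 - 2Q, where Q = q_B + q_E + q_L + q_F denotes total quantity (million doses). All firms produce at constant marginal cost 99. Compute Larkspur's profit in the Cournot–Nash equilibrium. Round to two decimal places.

386.42

A representative firm's profit is π_i = q_i(238 - 2Q) - 99q_i.
Setting ∂π_i/∂q_i = 0 with rivals' quantities fixed: 139 - 4q_i - 2·Σ_{j≠i} q_j = 0.
By symmetry each firm produces the same amount; substituting Σ_{j≠i} q_j = 3q_i yields q_i = 139/10.
Price P = 238 - 2·(278/5) = 634/5.
Larkspur's profit: (634/5 - 99)·(139/10) = 386.4200.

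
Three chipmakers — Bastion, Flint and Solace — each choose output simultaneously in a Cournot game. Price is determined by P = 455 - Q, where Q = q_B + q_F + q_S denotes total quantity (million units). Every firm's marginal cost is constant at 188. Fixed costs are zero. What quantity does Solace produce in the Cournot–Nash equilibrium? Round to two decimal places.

A representative firm's profit is π_i = q_i(455 - Q) - 188q_i.
Setting ∂π_i/∂q_i = 0 with rivals' quantities fixed: 267 - 2q_i - Σ_{j≠i} q_j = 0.
By symmetry each firm produces the same amount; substituting Σ_{j≠i} q_j = 2q_i yields q_i = 267/4.

66.75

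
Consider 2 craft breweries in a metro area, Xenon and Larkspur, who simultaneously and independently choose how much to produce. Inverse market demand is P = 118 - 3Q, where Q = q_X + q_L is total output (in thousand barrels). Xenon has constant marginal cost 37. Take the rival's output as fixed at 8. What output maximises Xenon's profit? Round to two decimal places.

With the rival's output fixed at 8, Xenon's profit is π_X = (118 - 3·8 - 3q_X)q_X - (37q_X) = (94 - 3q_X)q_X - (37q_X).
∂π_X/∂q_X = 57 - 6q_X = 0, so q_X = 19/2.

9.50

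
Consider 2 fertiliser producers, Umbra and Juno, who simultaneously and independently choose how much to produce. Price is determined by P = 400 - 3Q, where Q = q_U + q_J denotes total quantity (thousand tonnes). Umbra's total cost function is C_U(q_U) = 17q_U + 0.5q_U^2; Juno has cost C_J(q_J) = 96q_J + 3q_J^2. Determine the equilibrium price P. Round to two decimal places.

213.48

Umbra's profit: π_U = (400 - 3Q)q_U - (17q_U + (1/2)q_U²). Setting ∂π_U/∂q_U = 0: 383 - 7q_U - 3(q_J) = 0.
Juno's profit: π_J = (400 - 3Q)q_J - (96q_J + 3q_J²). Setting ∂π_J/∂q_J = 0: 304 - 12q_J - 3(q_U) = 0.
Rearranging gives the reaction functions q_U = (383 - 3q_J)/7 and q_J = (304 - 3q_U)/12.
Solving the pair: q_U = 1228/25, q_J = 979/75.
Total output Q = 62.1733, so price P = 400 - 3·62.1733 = 213.4800.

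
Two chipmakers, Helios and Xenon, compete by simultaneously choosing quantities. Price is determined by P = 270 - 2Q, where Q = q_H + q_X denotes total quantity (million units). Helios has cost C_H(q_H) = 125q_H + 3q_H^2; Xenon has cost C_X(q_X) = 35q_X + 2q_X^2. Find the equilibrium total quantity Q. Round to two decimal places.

Helios's profit: π_H = (270 - 2Q)q_H - (125q_H + 3q_H²). Setting ∂π_H/∂q_H = 0: 145 - 10q_H - 2(q_X) = 0.
Xenon's profit: π_X = (270 - 2Q)q_X - (35q_X + 2q_X²). Setting ∂π_X/∂q_X = 0: 235 - 8q_X - 2(q_H) = 0.
Rearranging gives the reaction functions q_H = (145 - 2q_X)/10 and q_X = (235 - 2q_H)/8.
Solving the pair: q_H = 345/38, q_X = 515/19.
Total output Q = 345/38 + 515/19 = 1375/38.

36.18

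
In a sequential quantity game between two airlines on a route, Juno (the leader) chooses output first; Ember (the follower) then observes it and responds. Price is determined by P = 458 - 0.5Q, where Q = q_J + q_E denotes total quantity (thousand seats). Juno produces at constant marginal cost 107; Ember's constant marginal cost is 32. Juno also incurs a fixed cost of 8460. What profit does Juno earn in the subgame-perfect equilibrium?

Solve by backward induction. Given q_J, the follower Ember maximises π_E = (458 - (1/2)q_J - (1/2)q_E)q_E - 32q_E.
Follower FOC: 426 - (1/2)q_J - q_E = 0, so q_E(q_J) = (426 - (1/2)q_J).
The leader anticipates this reaction. Substituting into P = 458 - 0.5Q gives P = 245 - (1/4)q_J, so π_J = (245 - (1/4)q_J)q_J - 107q_J.
Maximising: ∂π_J/∂q_J = 138 - (1/2)q_J = 0, giving q_J = 276.
Then q_E = (426 - (1/2)·276) = 288.
Price P = 458 - (1/2)·564 = 176.
Juno's profit: (176 - 107)·276 - 8460 = 10584.

10584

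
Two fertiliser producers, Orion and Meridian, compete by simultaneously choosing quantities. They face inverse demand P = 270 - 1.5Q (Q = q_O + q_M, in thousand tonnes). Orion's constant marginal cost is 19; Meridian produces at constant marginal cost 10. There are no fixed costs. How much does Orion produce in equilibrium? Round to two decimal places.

53.78

Orion's profit: π_O = (270 - 1.5Q)q_O - (19q_O). Setting ∂π_O/∂q_O = 0: 251 - 3q_O - (3/2)(q_M) = 0.
Meridian's first-order condition: 260 - 3q_M - (3/2)(q_O) = 0.
So q_O = (251 - (3/2)q_M)/3 and q_M = (260 - (3/2)q_O)/3.
Solving the pair: q_O = 484/9, q_M = 538/9.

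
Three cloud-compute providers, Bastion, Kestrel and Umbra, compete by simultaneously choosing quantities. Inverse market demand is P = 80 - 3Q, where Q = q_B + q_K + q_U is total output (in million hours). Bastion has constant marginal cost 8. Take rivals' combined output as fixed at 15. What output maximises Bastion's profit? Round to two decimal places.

With rivals' combined output fixed at 15, Bastion's profit is π_B = (80 - 3·15 - 3q_B)q_B - (8q_B) = (35 - 3q_B)q_B - (8q_B).
∂π_B/∂q_B = 27 - 6q_B = 0, so q_B = 9/2.

4.50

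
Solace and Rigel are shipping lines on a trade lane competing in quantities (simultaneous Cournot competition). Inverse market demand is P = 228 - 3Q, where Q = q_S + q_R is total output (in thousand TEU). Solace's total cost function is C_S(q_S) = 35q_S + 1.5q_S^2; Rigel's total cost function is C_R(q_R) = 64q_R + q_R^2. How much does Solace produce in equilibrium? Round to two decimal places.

16.70

Solace's profit: π_S = (228 - 3Q)q_S - (35q_S + (3/2)q_S²). Setting ∂π_S/∂q_S = 0: 193 - 9q_S - 3(q_R) = 0.
Rigel's first-order condition: 164 - 8q_R - 3(q_S) = 0.
So q_S = (193 - 3q_R)/9 and q_R = (164 - 3q_S)/8.
Solving the pair: q_S = 1052/63, q_R = 299/21.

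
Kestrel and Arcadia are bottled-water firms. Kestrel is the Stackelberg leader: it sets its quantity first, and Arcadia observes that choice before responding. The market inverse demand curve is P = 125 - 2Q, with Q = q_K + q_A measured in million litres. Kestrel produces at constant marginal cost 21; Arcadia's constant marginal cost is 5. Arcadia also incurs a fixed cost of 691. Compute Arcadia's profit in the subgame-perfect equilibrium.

31

Solve by backward induction. Given q_K, the follower Arcadia maximises π_A = (125 - 2q_K - 2q_A)q_A - 5q_A.
Setting the follower's marginal profit to zero, 120 - 2q_K - 4q_A = 0, i.e. q_A = (120 - 2q_K)/4.
Kestrel substitutes q_A(q_K) into its own profit: π_K = q_K(125 - 2q_K - (120 - 2q_K)/2) - 21q_K = (65 - q_K)q_K - 21q_K.
Leader FOC: 44 - 2q_K = 0, so q_K = 22.
Then q_A = (120 - 2·22)/4 = 19.
Price P = 125 - 2·41 = 43.
Arcadia's profit: (43 - 5)·19 - 691 = 31.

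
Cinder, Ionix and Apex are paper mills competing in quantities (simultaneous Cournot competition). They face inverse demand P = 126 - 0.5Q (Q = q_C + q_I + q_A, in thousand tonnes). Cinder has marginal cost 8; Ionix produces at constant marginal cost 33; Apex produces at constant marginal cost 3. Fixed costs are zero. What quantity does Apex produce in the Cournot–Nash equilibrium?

79

Cinder's profit: π_C = (126 - 0.5Q)q_C - (8q_C). Setting ∂π_C/∂q_C = 0: 118 - q_C - (1/2)(q_I + q_A) = 0.
Ionix's first-order condition: 93 - q_I - (1/2)(q_C + q_A) = 0.
Apex's first-order condition: 123 - q_A - (1/2)(q_C + q_I) = 0.
Summing all 3 equations gives 334 − 2Q = 0, hence Q = 167.
Back-substituting: q_C = (118 − 167/2)/(1/2) = 69, q_I = (93 − 167/2)/(1/2) = 19, q_A = (123 − 167/2)/(1/2) = 79.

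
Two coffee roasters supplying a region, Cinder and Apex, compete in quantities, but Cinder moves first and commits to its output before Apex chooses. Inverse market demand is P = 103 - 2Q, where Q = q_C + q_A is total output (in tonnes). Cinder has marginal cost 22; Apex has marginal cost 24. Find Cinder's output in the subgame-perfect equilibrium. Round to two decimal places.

20.75

Solve by backward induction. Given q_C, the follower Apex maximises π_A = (103 - 2q_C - 2q_A)q_A - 24q_A.
∂π_A/∂q_A = 79 - 2q_C - 4q_A = 0 gives the reaction function q_A = (79 - 2q_C)/4.
Cinder substitutes q_A(q_C) into its own profit: π_C = q_C(103 - 2q_C - (79 - 2q_C)/2) - 22q_C = (127/2 - q_C)q_C - 22q_C.
Leader FOC: 83/2 - 2q_C = 0, so q_C = 83/4.
Then q_A = (79 - 2·(83/4))/4 = 75/8.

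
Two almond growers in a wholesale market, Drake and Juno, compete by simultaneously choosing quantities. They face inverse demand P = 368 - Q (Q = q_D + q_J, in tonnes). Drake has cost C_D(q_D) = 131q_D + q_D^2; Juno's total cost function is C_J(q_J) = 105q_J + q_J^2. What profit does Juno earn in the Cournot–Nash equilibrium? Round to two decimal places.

Drake's profit: π_D = (368 - Q)q_D - (131q_D + q_D²). Setting ∂π_D/∂q_D = 0: 237 - 4q_D - (q_J) = 0.
Juno's first-order condition: 263 - 4q_J - (q_D) = 0.
Best responses: q_D = (237 - q_J)/4, q_J = (263 - q_D)/4.
Solving the pair: q_D = 137/3, q_J = 163/3.
Price P = 368 - 100 = 268.
Juno's profit: 268·(163/3) - 105·(163/3) - (163/3)² = 5904.2222.

5904.22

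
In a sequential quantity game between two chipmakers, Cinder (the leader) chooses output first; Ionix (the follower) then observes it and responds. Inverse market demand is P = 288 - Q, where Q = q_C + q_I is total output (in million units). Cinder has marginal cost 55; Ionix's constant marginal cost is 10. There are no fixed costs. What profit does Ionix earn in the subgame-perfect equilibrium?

The follower Ionix best-responds to any q_C: π_I = (288 - Q)q_I - 10q_I.
Setting the follower's marginal profit to zero, 278 - q_C - 2q_I = 0, i.e. q_I = (278 - q_C)/2.
The leader anticipates this reaction. Substituting into P = 288 - Q gives P = 149 - (1/2)q_C, so π_C = (149 - (1/2)q_C)q_C - 55q_C.
The leader's first-order condition 94 - q_C = 0 yields q_C = 94.
Then q_I = (278 - 94)/2 = 92.
Price P = 288 - 186 = 102.
Ionix's profit: (102 - 10)·92 = 8464.

8464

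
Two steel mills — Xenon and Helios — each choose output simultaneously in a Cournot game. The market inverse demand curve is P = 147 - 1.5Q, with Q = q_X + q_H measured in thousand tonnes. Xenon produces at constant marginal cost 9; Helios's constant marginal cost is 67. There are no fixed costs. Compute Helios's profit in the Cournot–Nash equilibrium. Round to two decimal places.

35.85

Xenon's profit: π_X = (147 - 1.5Q)q_X - (9q_X). Setting ∂π_X/∂q_X = 0: 138 - 3q_X - (3/2)(q_H) = 0.
Helios's profit: π_H = (147 - 1.5Q)q_H - (67q_H). Setting ∂π_H/∂q_H = 0: 80 - 3q_H - (3/2)(q_X) = 0.
Rearranging gives the reaction functions q_X = (138 - (3/2)q_H)/3 and q_H = (80 - (3/2)q_X)/3.
Solving the pair: q_X = 392/9, q_H = 44/9.
Price P = 147 - (3/2)·(436/9) = 223/3.
Helios's profit: (223/3 - 67)·(44/9) = 968/27.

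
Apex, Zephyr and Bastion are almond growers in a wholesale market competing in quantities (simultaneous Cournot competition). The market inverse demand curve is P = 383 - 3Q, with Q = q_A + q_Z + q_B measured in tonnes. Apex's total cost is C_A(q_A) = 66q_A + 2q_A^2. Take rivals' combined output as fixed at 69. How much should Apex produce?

11

With rivals' combined output fixed at 69, Apex's profit is π_A = (383 - 3·69 - 3q_A)q_A - (66q_A + 2q_A²) = (176 - 3q_A)q_A - (66q_A + 2q_A²).
∂π_A/∂q_A = 110 - 10q_A = 0, so q_A = 11.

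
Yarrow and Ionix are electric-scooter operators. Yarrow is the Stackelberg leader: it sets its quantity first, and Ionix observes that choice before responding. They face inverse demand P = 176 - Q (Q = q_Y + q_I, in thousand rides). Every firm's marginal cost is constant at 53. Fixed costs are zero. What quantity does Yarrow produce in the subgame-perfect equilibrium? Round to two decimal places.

61.50

Solve by backward induction. Given q_Y, the follower Ionix maximises π_I = (176 - q_Y - q_I)q_I - 53q_I.
∂π_I/∂q_I = 123 - q_Y - 2q_I = 0 gives the reaction function q_I = (123 - q_Y)/2.
The leader anticipates this reaction. Substituting into P = 176 - Q gives P = 229/2 - (1/2)q_Y, so π_Y = (229/2 - (1/2)q_Y)q_Y - 53q_Y.
Maximising: ∂π_Y/∂q_Y = 123/2 - q_Y = 0, giving q_Y = 123/2.
Then q_I = (123 - 123/2)/2 = 123/4.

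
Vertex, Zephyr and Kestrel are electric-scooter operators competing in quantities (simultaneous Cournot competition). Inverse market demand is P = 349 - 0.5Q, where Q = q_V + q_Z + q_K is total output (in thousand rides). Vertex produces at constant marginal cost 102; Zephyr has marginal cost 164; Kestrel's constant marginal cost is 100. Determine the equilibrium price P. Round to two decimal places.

178.75

Vertex's profit: π_V = (349 - 0.5Q)q_V - (102q_V). Setting ∂π_V/∂q_V = 0: 247 - q_V - (1/2)(q_Z + q_K) = 0.
Zephyr's first-order condition: 185 - q_Z - (1/2)(q_V + q_K) = 0.
Kestrel's first-order condition: 249 - q_K - (1/2)(q_V + q_Z) = 0.
Adding the 3 conditions: 681 − Q − Q = 0, i.e. Q = 681/2.
Back-substituting: q_V = (247 − 681/4)/(1/2) = 307/2, q_Z = (185 − 681/4)/(1/2) = 59/2, q_K = (249 − 681/4)/(1/2) = 315/2.
Total output Q = 681/2, so price P = 349 - (1/2)·(681/2) = 715/4.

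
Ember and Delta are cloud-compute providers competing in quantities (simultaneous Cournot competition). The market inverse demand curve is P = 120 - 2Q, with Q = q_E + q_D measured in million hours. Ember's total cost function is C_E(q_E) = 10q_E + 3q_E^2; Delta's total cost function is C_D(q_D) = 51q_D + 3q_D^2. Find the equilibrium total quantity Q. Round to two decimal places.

Ember's profit: π_E = (120 - 2Q)q_E - (10q_E + 3q_E²). Setting ∂π_E/∂q_E = 0: 110 - 10q_E - 2(q_D) = 0.
Delta's first-order condition: 69 - 10q_D - 2(q_E) = 0.
Best responses: q_E = (110 - 2q_D)/10, q_D = (69 - 2q_E)/10.
Substituting one into the other gives q_E = 481/48 and q_D = 235/48.
Total output Q = 481/48 + 235/48 = 179/12.

14.92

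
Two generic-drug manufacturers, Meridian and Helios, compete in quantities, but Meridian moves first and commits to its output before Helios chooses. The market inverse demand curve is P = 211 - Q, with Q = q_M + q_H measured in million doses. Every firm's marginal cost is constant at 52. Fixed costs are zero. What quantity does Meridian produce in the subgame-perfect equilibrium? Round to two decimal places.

Solve by backward induction. Given q_M, the follower Helios maximises π_H = (211 - q_M - q_H)q_H - 52q_H.
∂π_H/∂q_H = 159 - q_M - 2q_H = 0 gives the reaction function q_H = (159 - q_M)/2.
The leader anticipates this reaction. Substituting into P = 211 - Q gives P = 263/2 - (1/2)q_M, so π_M = (263/2 - (1/2)q_M)q_M - 52q_M.
Maximising: ∂π_M/∂q_M = 159/2 - q_M = 0, giving q_M = 159/2.
Then q_H = (159 - 159/2)/2 = 159/4.

79.50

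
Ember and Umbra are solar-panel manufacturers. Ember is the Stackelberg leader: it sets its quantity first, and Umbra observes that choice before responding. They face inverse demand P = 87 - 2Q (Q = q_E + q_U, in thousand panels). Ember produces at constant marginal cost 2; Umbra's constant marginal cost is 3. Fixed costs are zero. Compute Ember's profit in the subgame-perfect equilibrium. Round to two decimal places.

Solve by backward induction. Given q_E, the follower Umbra maximises π_U = (87 - 2q_E - 2q_U)q_U - 3q_U.
Setting the follower's marginal profit to zero, 84 - 2q_E - 4q_U = 0, i.e. q_U = (84 - 2q_E)/4.
The leader anticipates this reaction. Substituting into P = 87 - 2Q gives P = 45 - q_E, so π_E = (45 - q_E)q_E - 2q_E.
The leader's first-order condition 43 - 2q_E = 0 yields q_E = 43/2.
Then q_U = (84 - 2·(43/2))/4 = 41/4.
Price P = 87 - 2·(127/4) = 47/2.
Ember's profit: (47/2 - 2)·(43/2) = 1849/4.

462.25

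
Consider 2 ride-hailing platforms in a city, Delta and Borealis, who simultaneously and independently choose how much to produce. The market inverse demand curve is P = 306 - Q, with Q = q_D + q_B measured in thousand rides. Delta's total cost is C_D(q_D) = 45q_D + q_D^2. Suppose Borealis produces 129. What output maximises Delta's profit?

With the rival's output fixed at 129, Delta's profit is π_D = (306 - 129 - q_D)q_D - (45q_D + q_D²) = (177 - q_D)q_D - (45q_D + q_D²).
∂π_D/∂q_D = 132 - 4q_D = 0, so q_D = 33.

33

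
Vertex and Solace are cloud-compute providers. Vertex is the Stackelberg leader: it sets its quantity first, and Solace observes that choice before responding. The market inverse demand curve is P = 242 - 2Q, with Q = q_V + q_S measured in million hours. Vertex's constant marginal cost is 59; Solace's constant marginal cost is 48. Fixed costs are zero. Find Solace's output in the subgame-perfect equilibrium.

27

Solve by backward induction. Given q_V, the follower Solace maximises π_S = (242 - 2q_V - 2q_S)q_S - 48q_S.
Setting the follower's marginal profit to zero, 194 - 2q_V - 4q_S = 0, i.e. q_S = (194 - 2q_V)/4.
The leader anticipates this reaction. Substituting into P = 242 - 2Q gives P = 145 - q_V, so π_V = (145 - q_V)q_V - 59q_V.
Maximising: ∂π_V/∂q_V = 86 - 2q_V = 0, giving q_V = 43.
Then q_S = (194 - 2·43)/4 = 27.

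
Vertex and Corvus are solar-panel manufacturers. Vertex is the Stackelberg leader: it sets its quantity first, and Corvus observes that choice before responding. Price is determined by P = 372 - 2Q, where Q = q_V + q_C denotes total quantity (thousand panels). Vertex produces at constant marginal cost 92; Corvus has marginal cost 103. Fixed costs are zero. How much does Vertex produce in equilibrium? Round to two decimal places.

The follower Corvus best-responds to any q_V: π_C = (372 - 2Q)q_C - 103q_C.
Setting the follower's marginal profit to zero, 269 - 2q_V - 4q_C = 0, i.e. q_C = (269 - 2q_V)/4.
The leader anticipates this reaction. Substituting into P = 372 - 2Q gives P = 475/2 - q_V, so π_V = (475/2 - q_V)q_V - 92q_V.
Leader FOC: 291/2 - 2q_V = 0, so q_V = 291/4.
Then q_C = (269 - 2·(291/4))/4 = 247/8.

72.75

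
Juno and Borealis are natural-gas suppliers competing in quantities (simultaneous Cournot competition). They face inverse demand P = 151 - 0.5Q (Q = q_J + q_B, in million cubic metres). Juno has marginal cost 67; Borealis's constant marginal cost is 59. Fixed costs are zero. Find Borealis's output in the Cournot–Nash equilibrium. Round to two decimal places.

66.67

Juno's profit: π_J = (151 - 0.5Q)q_J - (67q_J). Setting ∂π_J/∂q_J = 0: 84 - q_J - (1/2)(q_B) = 0.
Borealis's profit: π_B = (151 - 0.5Q)q_B - (59q_B). Setting ∂π_B/∂q_B = 0: 92 - q_B - (1/2)(q_J) = 0.
So q_J = (84 - (1/2)q_B) and q_B = (92 - (1/2)q_J).
Substituting one into the other gives q_J = 152/3 and q_B = 200/3.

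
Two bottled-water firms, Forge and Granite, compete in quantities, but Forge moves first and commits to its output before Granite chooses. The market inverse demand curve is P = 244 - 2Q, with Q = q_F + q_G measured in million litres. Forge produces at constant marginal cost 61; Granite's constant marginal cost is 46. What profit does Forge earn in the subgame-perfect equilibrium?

1764

Solve by backward induction. Given q_F, the follower Granite maximises π_G = (244 - 2q_F - 2q_G)q_G - 46q_G.
Setting the follower's marginal profit to zero, 198 - 2q_F - 4q_G = 0, i.e. q_G = (198 - 2q_F)/4.
The leader anticipates this reaction. Substituting into P = 244 - 2Q gives P = 145 - q_F, so π_F = (145 - q_F)q_F - 61q_F.
Maximising: ∂π_F/∂q_F = 84 - 2q_F = 0, giving q_F = 42.
Then q_G = (198 - 2·42)/4 = 57/2.
Price P = 244 - 2·(141/2) = 103.
Forge's profit: (103 - 61)·42 = 1764.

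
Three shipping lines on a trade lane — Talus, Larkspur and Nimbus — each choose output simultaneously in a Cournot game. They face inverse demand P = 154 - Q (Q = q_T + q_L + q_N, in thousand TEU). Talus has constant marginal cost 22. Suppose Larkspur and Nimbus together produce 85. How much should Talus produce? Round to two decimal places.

23.50

With rivals' combined output fixed at 85, Talus's profit is π_T = (154 - 85 - q_T)q_T - (22q_T) = (69 - q_T)q_T - (22q_T).
∂π_T/∂q_T = 47 - 2q_T = 0, so q_T = 47/2.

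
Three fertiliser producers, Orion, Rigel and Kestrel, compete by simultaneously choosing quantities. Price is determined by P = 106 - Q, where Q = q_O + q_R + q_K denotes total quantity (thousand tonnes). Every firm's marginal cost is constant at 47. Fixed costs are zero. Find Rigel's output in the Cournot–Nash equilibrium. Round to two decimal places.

A representative firm's profit is π_i = q_i(106 - Q) - 47q_i.
Setting ∂π_i/∂q_i = 0 with rivals' quantities fixed: 59 - 2q_i - Σ_{j≠i} q_j = 0.
With identical firms every q_j equals q_i, so Σ_{j≠i} q_j = 2q_i and 59 = 4q_i, giving q_i = 59/4.

14.75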